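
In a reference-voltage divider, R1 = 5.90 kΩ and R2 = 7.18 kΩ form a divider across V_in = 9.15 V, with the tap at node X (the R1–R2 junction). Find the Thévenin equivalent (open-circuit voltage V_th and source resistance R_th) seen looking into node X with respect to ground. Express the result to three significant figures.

V_th ≈ 5.02 V, R_th ≈ 3.24 kΩ

Open-circuit (no load on X): V_th = V_in · R2/(R1 + R2) = 9.15 × 7.18/(5.900 + 7.18) = 5.023 V.
Zeroing V_in shorts the top of R1 to ground, so R_th = R1 ‖ R2 = 3.239 kΩ.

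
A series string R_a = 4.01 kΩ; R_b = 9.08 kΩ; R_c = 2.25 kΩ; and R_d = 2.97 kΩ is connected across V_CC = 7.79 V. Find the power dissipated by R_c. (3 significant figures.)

ΣR = 18.31 kΩ → I = 7.79/18.31 = 0.4255 mA.
P(R_c) = I²·R_c = (0.4255)² × 2.25 = 0.4073 mW.

P ≈ 0.407 mW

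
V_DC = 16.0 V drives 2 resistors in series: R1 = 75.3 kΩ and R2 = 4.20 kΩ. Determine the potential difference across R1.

V ≈ 15.2 V

Series total: ΣR = 75.3 + 4.20 = 79.50 kΩ.
Voltage divider: V = V_DC · (75.30 / 79.50) = 16.0 × 0.9472 = 15.15 V.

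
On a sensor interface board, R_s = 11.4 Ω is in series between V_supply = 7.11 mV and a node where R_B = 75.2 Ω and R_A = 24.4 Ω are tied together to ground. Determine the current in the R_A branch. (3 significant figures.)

I ≈ 0.180 mA

Equivalent of the parallel group: R_p = 18.42 Ω.
V_A by voltage divider: V_A = 7.11 × 18.42/(11.4 + 18.42) = 4.392 mV.
I(R_A) = V_A / R_A = 4.392/24.4 = 0.1800 mA.
(Equivalently: I_total = 0.2384 mA, then current-divider fraction G_k/ΣG = 0.7550.)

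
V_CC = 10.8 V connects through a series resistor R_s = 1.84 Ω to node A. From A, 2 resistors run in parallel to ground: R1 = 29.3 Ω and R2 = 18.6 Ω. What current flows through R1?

I ≈ 0.317 A

Parallel bank: R_p = 1/(1/29.3 + 1/18.6) = 11.38 Ω.
V_A by voltage divider: V_A = 10.8 × 11.38/(1.84 + 11.38) = 9.297 V.
Branch current I = V_A/R1 = 9.297/29.3 = 0.3173 A.
(Equivalently: I_total = 0.8171 A, then current-divider fraction G_k/ΣG = 0.3883.)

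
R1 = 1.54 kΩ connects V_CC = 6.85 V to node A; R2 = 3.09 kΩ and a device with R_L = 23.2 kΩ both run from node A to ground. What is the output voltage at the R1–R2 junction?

V_out ≈ 4.38 V

The load sits in parallel with R2, giving an effective lower resistance R2' = R2·R_L/(R2+R_L) = 2.727 kΩ.
Voltage divider with the loaded lower leg: V_out = 6.85 × 2.727/(1.54 + 2.727) = 6.85 × 0.6391 = 4.378 V.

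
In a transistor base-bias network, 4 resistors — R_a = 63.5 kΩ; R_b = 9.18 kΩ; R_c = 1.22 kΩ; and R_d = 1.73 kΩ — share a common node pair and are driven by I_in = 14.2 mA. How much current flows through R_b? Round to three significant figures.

I ≈ 1.02 mA

ΣG = 1/63.5 + 1/9.18 + 1/1.22 + 1/1.73 = 1.522.
Current divider: I(R_b) = I_in · G_k/ΣG = 14.2 × (0.1089/1.522) = 14.2 × 0.07155 = 1.016 mA.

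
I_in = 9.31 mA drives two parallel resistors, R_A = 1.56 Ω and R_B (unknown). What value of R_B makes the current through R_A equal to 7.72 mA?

R_B ≈ 7.57 Ω

Two-branch current divider: I_A = I_in · R_B/(R_A + R_B).
7.72/9.31 = R_B/(R_A + R_B) → R_B = R_A · (0.8292)/(1 − 0.8292) = 1.56 × 4.855 = 7.574 Ω.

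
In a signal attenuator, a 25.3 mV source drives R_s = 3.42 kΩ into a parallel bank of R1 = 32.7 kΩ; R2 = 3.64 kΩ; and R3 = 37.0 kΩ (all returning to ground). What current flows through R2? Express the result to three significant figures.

Equivalent of the parallel group: R_p = 3.009 kΩ.
V_A by voltage divider: V_A = 25.3 × 3.009/(3.42 + 3.009) = 11.84 mV.
I(R2) = V_A / R2 = 11.84/3.64 = 3.253 µA.
(Check via current divider: I_total = 3.935 µA; share G_k/ΣG = 0.8267 → same result.)

I ≈ 3.25 µA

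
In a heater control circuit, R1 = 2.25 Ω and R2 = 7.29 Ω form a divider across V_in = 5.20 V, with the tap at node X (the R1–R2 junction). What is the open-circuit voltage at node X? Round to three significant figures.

Open-circuit (no load on X): V_th = V_in · R2/(R1 + R2) = 5.20 × 7.29/(2.250 + 7.29) = 3.974 V.

V_th ≈ 3.97 V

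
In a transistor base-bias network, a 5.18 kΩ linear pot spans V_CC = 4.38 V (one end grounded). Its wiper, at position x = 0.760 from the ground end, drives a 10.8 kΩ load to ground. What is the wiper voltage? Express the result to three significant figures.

V_out ≈ 3.06 V

Split the track: R_lower = x·R_p = 3.937 kΩ, R_upper = (1−x)·R_p = 1.243 kΩ.
R_L loads the lower segment: effective lower R = 2.885 kΩ.
Then V_out = V_CC · 2.885/(1.243 + 2.885) = 3.061 V.
(Unloaded: V_out = x·V_CC = 3.33 V.)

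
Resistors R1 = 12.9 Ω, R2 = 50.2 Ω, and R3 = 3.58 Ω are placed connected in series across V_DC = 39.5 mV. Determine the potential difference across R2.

Total series resistance ΣR = 12.9 + 50.2 + 3.58 = 66.68 Ω.
V = V_DC · R/ΣR = 39.5 × 0.7528 = 29.74 mV.

V ≈ 29.7 mV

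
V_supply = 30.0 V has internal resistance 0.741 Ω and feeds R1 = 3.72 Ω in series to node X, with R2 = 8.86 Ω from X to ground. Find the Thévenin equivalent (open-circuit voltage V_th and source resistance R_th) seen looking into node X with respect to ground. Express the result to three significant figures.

R1' = 0.741 + 3.72 = 4.461 Ω (source resistance + R1).
Open-circuit (no load on X): V_th = V_supply · R2/(R1' + R2) = 30.0 × 8.86/(4.461 + 8.86) = 19.95 V.
With V_supply suppressed (replaced by a short), R_th = R1' ‖ R2 = (4.461 × 8.86)/(4.461 + 8.86) = 2.967 Ω.

V_th ≈ 20.0 V, R_th ≈ 2.97 Ω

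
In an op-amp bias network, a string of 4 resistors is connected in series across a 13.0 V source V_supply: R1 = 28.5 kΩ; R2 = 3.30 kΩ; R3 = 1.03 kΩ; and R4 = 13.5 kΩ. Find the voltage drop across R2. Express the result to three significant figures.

Series total: ΣR = 28.5 + 3.30 + 1.03 + 13.5 = 46.33 kΩ.
V = V_supply · R/ΣR = 13.0 × 0.07123 = 0.9260 V.

V ≈ 0.926 V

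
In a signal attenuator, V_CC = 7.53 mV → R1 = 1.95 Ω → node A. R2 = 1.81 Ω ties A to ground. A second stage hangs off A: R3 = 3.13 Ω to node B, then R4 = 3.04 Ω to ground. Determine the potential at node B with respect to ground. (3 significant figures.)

Node A sees R2 in parallel with the series input of stage 2, R3 + R4 = 6.170 Ω.
Effective lower resistance at A: R2 ‖ 6.170 = 1.399 Ω.
First divider: V_A = V_CC · 1.399/(1.95 + 1.399) = 3.146 mV.
Then the unloaded second divider: V_B = V_A × R4/(R3+R4) = 3.146 × 0.4927 = 1.550 mV.

V_B ≈ 1.55 mV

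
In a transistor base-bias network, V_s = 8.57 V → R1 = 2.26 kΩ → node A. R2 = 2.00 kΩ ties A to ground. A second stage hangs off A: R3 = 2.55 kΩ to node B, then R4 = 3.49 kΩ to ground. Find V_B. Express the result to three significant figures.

V_B ≈ 1.98 V

Looking into the second stage from A: R3 + R4 = 6.040 kΩ appears in parallel with R2.
Effective lower resistance at A: R2 ‖ 6.040 = 1.502 kΩ.
V_A = 8.57 × 1.502/(2.26 + 1.502) = 3.422 V.
Then the unloaded second divider: V_B = V_A × R4/(R3+R4) = 3.422 × 0.5778 = 1.977 V.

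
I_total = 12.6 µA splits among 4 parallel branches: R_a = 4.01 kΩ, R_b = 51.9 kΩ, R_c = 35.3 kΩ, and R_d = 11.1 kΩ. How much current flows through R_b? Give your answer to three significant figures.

Conductances: ΣG = 1/4.01 + 1/51.9 + 1/35.3 + 1/11.1 = 0.3871 (1/kΩ).
Current divider: I(R_b) = I_total · G_k/ΣG = 12.6 × (0.01927/0.3871) = 12.6 × 0.04978 = 0.6272 µA.

I ≈ 0.627 µA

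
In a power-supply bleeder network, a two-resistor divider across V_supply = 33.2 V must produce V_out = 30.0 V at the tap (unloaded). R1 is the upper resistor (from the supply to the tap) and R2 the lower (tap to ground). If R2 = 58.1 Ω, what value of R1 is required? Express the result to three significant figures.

R1 ≈ 6.20 Ω

V_out/V_supply = R2/(R1+R2) = 0.9036.
So R1 = R2 · (V_supply/V_out − 1) = 58.1 × (33.2/30.0 − 1) = 58.1 × 0.1067 = 6.197 Ω.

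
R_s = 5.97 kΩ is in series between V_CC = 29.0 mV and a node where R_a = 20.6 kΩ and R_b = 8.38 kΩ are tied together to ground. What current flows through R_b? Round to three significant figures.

Combine the parallel branches: R_p = (1/20.6 + 1/8.38)⁻¹ = 5.957 kΩ.
V_A = 29.0 × 5.957/11.93 = 14.48 mV.
Branch current I = V_A/R_b = 14.48/8.38 = 1.728 µA.

I ≈ 1.73 µA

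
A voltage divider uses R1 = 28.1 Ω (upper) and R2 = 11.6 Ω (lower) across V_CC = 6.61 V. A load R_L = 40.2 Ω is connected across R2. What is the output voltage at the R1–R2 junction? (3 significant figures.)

V_out ≈ 1.60 V

R2 ‖ R_L = (11.6 × 40.2)/(11.6 + 40.2) = 9.002 Ω.
Then V_out = V_CC · R2'/(R1 + R2') = 6.61 × 9.002/37.10 = 1.604 V.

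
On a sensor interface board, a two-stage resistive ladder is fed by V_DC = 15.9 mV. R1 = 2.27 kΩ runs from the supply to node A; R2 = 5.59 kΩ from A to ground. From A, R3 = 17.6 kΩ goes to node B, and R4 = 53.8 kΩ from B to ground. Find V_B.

Node A sees R2 in parallel with the series input of stage 2, R3 + R4 = 71.40 kΩ.
R2 ‖ (R3+R4) = 5.184 kΩ.
So V_A = 15.9 × 0.6955 = 11.06 mV.
Then the unloaded second divider: V_B = V_A × R4/(R3+R4) = 11.06 × 0.7535 = 8.332 mV.

V_B ≈ 8.33 mV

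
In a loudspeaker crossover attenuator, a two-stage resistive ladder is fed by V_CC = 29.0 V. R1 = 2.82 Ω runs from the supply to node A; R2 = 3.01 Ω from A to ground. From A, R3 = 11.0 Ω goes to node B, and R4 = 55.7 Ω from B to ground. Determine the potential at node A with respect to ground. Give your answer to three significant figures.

Looking into the second stage from A: R3 + R4 = 66.70 Ω appears in parallel with R2.
Effective lower resistance at A: R2 ‖ 66.70 = 2.880 Ω.
So V_A = 29.0 × 0.5053 = 14.65 V.

V_A ≈ 14.7 V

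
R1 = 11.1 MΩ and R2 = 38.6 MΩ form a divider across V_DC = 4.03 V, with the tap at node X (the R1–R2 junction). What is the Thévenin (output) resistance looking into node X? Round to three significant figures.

R_th ≈ 8.62 MΩ

Zeroing V_DC shorts the top of R1 to ground, so R_th = R1 ‖ R2 = 8.621 MΩ.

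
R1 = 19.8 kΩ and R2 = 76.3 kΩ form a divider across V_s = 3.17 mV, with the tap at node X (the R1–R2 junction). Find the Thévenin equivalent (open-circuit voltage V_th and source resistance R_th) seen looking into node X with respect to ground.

V_th ≈ 2.52 mV, R_th ≈ 15.7 kΩ

With X open, the divider is unloaded: V_th = 3.17 × 76.3/96.10 = 2.517 mV.
Looking into X with the source shorted: R_th = R1·R2/(R1+R2) = 19.80 × 76.3/96.10 = 15.72 kΩ.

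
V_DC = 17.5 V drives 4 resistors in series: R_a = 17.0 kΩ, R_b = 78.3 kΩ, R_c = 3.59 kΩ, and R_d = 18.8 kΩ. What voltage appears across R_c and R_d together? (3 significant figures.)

Total series resistance ΣR = 17.0 + 78.3 + 3.59 + 18.8 = 117.7 kΩ.
R_{R_c..R_d} = 3.59 + 18.8 = 22.39 kΩ.
V = V_DC · R/ΣR = 17.5 × 0.1902 = 3.329 V.

V ≈ 3.33 V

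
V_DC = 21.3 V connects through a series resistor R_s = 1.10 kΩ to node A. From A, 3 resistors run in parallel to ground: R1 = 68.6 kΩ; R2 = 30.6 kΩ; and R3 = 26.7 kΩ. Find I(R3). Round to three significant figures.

Equivalent of the parallel group: R_p = 11.80 kΩ.
Node voltage V_A = V_DC · R_p/(R_s + R_p) = 21.3 × 0.9148 = 19.48 V.
I(R3) = V_A / R3 = 19.48/26.7 = 0.7298 mA.

I ≈ 0.730 mA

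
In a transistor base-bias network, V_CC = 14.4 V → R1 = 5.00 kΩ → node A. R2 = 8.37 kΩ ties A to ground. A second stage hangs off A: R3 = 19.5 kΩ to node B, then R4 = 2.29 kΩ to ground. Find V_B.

V_B ≈ 0.828 V

The second stage (R3 + R4 = 21.79 kΩ) loads node A in parallel with R2.
Effective lower resistance at A: R2 ‖ 21.79 = 6.047 kΩ.
So V_A = 14.4 × 0.5474 = 7.882 V.
Stage 2 is unloaded, so V_B = V_A · R4/(R3+R4) = 7.882 × 2.29/21.79 = 0.8284 V.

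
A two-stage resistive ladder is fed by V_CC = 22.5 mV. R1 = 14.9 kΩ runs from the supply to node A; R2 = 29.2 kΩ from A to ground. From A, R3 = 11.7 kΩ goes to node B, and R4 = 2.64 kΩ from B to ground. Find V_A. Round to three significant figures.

V_A ≈ 8.83 mV

The second stage (R3 + R4 = 14.34 kΩ) loads node A in parallel with R2.
R2 ‖ (R3+R4) = 9.617 kΩ.
So V_A = 22.5 × 0.3923 = 8.826 mV.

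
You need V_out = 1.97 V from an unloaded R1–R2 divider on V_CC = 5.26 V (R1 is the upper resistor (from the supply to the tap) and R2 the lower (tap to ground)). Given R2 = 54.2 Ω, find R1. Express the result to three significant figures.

R1 ≈ 90.5 Ω

Required fraction k = V_out/V_CC = 0.3745.
R1 = R2·(1/k − 1) = 54.2 × 1.670 = 90.52 Ω.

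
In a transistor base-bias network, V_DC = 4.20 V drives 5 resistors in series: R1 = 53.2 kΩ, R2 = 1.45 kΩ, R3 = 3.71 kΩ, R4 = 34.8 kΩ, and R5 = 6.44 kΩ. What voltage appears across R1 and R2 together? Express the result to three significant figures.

Total series resistance ΣR = 53.2 + 1.45 + 3.71 + 34.8 + 6.44 = 99.60 kΩ.
R_{R1..R2} = 53.2 + 1.45 = 54.65 kΩ.
Voltage divider: V = V_DC · (54.65 / 99.60) = 4.20 × 0.5487 = 2.305 V.

V ≈ 2.30 V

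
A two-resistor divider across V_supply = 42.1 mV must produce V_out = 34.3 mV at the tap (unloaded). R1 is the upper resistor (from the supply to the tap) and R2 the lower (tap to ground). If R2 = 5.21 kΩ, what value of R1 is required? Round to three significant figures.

Required fraction k = V_out/V_supply = 0.8147.
So R1 = R2 · (V_supply/V_out − 1) = 5.21 × (42.1/34.3 − 1) = 5.21 × 0.2274 = 1.185 kΩ.

R1 ≈ 1.18 kΩ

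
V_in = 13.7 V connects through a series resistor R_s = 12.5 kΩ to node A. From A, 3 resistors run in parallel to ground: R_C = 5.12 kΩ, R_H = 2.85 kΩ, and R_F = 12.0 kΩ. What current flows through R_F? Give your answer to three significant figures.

Combine the parallel branches: R_p = (1/5.12 + 1/2.85 + 1/12.0)⁻¹ = 1.589 kΩ.
V_A = 13.7 × 1.589/14.09 = 1.545 V.
I(R_F) = V_A / R_F = 1.545/12.0 = 0.1287 mA.
(Check via current divider: I_total = 0.9724 mA; share G_k/ΣG = 0.1324 → same result.)

I ≈ 0.129 mA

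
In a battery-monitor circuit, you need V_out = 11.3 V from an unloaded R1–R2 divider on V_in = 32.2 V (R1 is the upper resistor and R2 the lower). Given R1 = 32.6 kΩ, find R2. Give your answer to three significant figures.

The divider ratio is R2/(R1+R2) = 11.3/32.2 = 0.3509.
So R2 = R1 · V_out/(V_in − V_out) = 32.6 × 11.3/(32.2 − 11.3) = 32.6 × 0.5407 = 17.63 kΩ.

R2 ≈ 17.6 kΩ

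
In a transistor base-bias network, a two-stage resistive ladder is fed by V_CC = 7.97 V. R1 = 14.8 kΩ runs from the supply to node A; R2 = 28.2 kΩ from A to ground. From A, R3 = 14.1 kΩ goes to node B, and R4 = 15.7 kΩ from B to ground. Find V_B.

Node A sees R2 in parallel with the series input of stage 2, R3 + R4 = 29.80 kΩ.
R2 ‖ (R3+R4) = 14.49 kΩ.
So V_A = 7.97 × 0.4947 = 3.943 V.
V_B = V_A × 0.5268 = 2.077 V.

V_B ≈ 2.08 V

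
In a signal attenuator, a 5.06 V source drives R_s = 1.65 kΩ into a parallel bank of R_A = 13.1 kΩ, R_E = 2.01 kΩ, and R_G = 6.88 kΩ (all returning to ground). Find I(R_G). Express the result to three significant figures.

I ≈ 0.336 mA

Equivalent of the parallel group: R_p = 1.390 kΩ.
V_A by voltage divider: V_A = 5.06 × 1.390/(1.65 + 1.390) = 2.314 V.
Branch current I = V_A/R_G = 2.314/6.88 = 0.3363 mA.
(Equivalently: I_total = 1.664 mA, then current-divider fraction G_k/ΣG = 0.2021.)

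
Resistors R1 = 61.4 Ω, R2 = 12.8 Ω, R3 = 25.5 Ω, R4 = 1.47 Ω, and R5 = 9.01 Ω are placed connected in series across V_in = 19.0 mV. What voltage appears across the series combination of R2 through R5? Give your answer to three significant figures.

Series total: ΣR = 61.4 + 12.8 + 25.5 + 1.47 + 9.01 = 110.2 Ω.
R_{R2..R5} = 12.8 + 25.5 + 1.47 + 9.01 = 48.78 Ω.
By the voltage-divider rule, V = 19.0 × 48.78/110.2 = 8.412 mV.

V ≈ 8.41 mV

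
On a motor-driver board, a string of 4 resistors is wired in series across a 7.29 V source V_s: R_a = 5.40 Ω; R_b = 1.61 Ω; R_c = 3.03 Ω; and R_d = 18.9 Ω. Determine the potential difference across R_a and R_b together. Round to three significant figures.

V ≈ 1.77 V

Series total: ΣR = 5.40 + 1.61 + 3.03 + 18.9 = 28.94 Ω.
R_{R_a..R_b} = 5.40 + 1.61 = 7.010 Ω.
By the voltage-divider rule, V = 7.29 × 7.010/28.94 = 1.766 V.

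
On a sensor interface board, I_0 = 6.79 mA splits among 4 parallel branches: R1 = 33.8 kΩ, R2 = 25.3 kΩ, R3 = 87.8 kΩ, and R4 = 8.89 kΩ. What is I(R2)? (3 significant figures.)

Conductances: ΣG = 1/33.8 + 1/25.3 + 1/87.8 + 1/8.89 = 0.1930 (1/kΩ).
By the current-divider rule, I = I_0 · G_k/ΣG = 6.79 × 0.2048 = 1.391 mA.

I ≈ 1.39 mA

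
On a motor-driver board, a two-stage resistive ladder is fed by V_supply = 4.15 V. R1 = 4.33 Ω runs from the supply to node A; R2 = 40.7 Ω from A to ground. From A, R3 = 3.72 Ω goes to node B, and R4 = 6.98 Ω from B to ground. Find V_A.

Node A sees R2 in parallel with the series input of stage 2, R3 + R4 = 10.70 Ω.
Effective lower resistance at A: R2 ‖ 10.70 = 8.473 Ω.
So V_A = 4.15 × 0.6618 = 2.746 V.

V_A ≈ 2.75 V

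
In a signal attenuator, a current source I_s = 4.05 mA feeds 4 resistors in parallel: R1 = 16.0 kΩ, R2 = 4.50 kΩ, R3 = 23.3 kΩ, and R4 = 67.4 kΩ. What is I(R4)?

ΣG = 1/16.0 + 1/4.50 + 1/23.3 + 1/67.4 = 0.3425.
By the current-divider rule, I = I_s · G_k/ΣG = 4.05 × 0.04332 = 0.1755 mA.

I ≈ 0.175 mA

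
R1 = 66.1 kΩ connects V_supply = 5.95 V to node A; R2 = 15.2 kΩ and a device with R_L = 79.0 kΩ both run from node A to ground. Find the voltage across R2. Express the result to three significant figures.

V_out ≈ 0.962 V

The load sits in parallel with R2, giving an effective lower resistance R2' = R2·R_L/(R2+R_L) = 12.75 kΩ.
Voltage divider with the loaded lower leg: V_out = 5.95 × 12.75/(66.1 + 12.75) = 5.95 × 0.1617 = 0.9619 V.
(Unloaded it would be 1.11 V; the load pulls it down.)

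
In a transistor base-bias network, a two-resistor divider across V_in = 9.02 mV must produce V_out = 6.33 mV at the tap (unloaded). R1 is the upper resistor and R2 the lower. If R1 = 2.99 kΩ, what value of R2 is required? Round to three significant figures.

R2 ≈ 7.04 kΩ

Required fraction k = V_out/V_in = 0.7018.
R2 = R1 · 0.7018/(1 − 0.7018) = 7.036 kΩ.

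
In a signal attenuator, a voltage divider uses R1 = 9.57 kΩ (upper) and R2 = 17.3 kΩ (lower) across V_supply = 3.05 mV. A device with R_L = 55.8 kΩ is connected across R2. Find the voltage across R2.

The load sits in parallel with R2, giving an effective lower resistance R2' = R2·R_L/(R2+R_L) = 13.21 kΩ.
Voltage divider with the loaded lower leg: V_out = 3.05 × 13.21/(9.57 + 13.21) = 3.05 × 0.5798 = 1.768 mV.

V_out ≈ 1.77 mV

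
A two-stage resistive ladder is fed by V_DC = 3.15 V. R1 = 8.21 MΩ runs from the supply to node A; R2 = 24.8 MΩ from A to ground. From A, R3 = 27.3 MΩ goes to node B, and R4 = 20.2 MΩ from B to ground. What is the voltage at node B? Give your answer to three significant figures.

V_B ≈ 0.891 V

Looking into the second stage from A: R3 + R4 = 47.50 MΩ appears in parallel with R2.
Effective lower resistance at A: R2 ‖ 47.50 = 16.29 MΩ.
V_A = 3.15 × 16.29/(8.21 + 16.29) = 2.095 V.
Stage 2 is unloaded, so V_B = V_A · R4/(R3+R4) = 2.095 × 20.2/47.50 = 0.8907 V.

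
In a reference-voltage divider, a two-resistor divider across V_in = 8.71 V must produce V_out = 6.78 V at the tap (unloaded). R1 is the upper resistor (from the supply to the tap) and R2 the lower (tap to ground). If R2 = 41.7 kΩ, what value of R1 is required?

Required fraction k = V_out/V_in = 0.7784.
R1 = R2·(1/k − 1) = 41.7 × 0.2847 = 11.87 kΩ.

R1 ≈ 11.9 kΩ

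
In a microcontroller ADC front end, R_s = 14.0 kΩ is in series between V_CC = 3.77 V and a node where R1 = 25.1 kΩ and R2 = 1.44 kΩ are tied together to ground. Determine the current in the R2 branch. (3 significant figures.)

I ≈ 0.232 mA

Parallel bank: R_p = 1/(1/25.1 + 1/1.44) = 1.362 kΩ.
V_A = 3.77 × 1.362/15.36 = 0.3342 V.
Branch current I = V_A/R2 = 0.3342/1.44 = 0.2321 mA.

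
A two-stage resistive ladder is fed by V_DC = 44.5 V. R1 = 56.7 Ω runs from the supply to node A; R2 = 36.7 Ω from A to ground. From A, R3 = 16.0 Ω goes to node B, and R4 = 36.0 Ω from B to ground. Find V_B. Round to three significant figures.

V_B ≈ 8.47 V

Node A sees R2 in parallel with the series input of stage 2, R3 + R4 = 52.00 Ω.
Effective lower resistance at A: R2 ‖ 52.00 = 21.52 Ω.
First divider: V_A = V_DC · 21.52/(56.7 + 21.52) = 12.24 V.
Then the unloaded second divider: V_B = V_A × R4/(R3+R4) = 12.24 × 0.6923 = 8.474 V.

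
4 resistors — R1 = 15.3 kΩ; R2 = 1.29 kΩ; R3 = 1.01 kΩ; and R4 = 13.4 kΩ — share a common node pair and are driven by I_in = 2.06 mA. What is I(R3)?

Conductances: ΣG = 1/15.3 + 1/1.29 + 1/1.01 + 1/13.4 = 1.905 (1/kΩ).
R3 takes the fraction G_k/ΣG = 0.9901/1.905 = 0.5197, so I = 2.06 × 0.5197 = 1.071 mA.

I ≈ 1.07 mA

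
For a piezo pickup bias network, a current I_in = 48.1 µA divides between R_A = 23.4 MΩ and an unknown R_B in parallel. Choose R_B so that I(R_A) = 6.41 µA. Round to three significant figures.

The fraction through R_A equals R_B/(R_A+R_B).
6.41/48.1 = R_B/(R_A + R_B) → R_B = R_A · (0.1333)/(1 − 0.1333) = 23.4 × 0.1538 = 3.598 MΩ.

R_B ≈ 3.60 MΩ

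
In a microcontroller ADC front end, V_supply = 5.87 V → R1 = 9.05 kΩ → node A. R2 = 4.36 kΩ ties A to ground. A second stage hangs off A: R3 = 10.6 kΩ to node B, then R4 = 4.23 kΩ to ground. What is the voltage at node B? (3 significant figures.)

Node A sees R2 in parallel with the series input of stage 2, R3 + R4 = 14.83 kΩ.
R2 ‖ (R3+R4) = 3.369 kΩ.
V_A = 5.87 × 3.369/(9.05 + 3.369) = 1.593 V.
V_B = V_A × 0.2852 = 0.4542 V.

V_B ≈ 0.454 V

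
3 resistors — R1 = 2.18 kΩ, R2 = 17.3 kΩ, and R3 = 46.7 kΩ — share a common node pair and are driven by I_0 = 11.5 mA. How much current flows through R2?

I ≈ 1.24 mA

ΣG = 1/2.18 + 1/17.3 + 1/46.7 = 0.5379.
Current divider: I(R2) = I_0 · G_k/ΣG = 11.5 × (0.05780/0.5379) = 11.5 × 0.1075 = 1.236 mA.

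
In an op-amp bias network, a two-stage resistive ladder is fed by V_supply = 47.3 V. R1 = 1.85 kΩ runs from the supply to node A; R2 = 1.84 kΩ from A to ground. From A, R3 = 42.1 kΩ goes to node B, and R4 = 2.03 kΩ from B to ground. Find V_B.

Looking into the second stage from A: R3 + R4 = 44.13 kΩ appears in parallel with R2.
Effective lower resistance at A: R2 ‖ 44.13 = 1.766 kΩ.
So V_A = 47.3 × 0.4884 = 23.10 V.
V_B = V_A × 0.04600 = 1.063 V.

V_B ≈ 1.06 V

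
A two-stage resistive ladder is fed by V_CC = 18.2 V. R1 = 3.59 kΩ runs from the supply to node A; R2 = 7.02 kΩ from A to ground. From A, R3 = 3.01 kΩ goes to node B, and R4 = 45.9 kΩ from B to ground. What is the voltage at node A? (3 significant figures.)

The second stage (R3 + R4 = 48.91 kΩ) loads node A in parallel with R2.
Effective lower resistance at A: R2 ‖ 48.91 = 6.139 kΩ.
So V_A = 18.2 × 0.6310 = 11.48 V.

V_A ≈ 11.5 V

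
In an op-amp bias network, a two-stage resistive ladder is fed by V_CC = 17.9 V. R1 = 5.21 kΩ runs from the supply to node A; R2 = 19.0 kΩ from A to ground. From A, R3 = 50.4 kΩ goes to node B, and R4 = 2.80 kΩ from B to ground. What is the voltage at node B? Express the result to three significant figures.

V_B ≈ 0.687 V

The second stage (R3 + R4 = 53.20 kΩ) loads node A in parallel with R2.
Effective lower resistance at A: R2 ‖ 53.20 = 14.00 kΩ.
V_A = 17.9 × 14.00/(5.21 + 14.00) = 13.05 V.
Then the unloaded second divider: V_B = V_A × R4/(R3+R4) = 13.05 × 0.05263 = 0.6866 V.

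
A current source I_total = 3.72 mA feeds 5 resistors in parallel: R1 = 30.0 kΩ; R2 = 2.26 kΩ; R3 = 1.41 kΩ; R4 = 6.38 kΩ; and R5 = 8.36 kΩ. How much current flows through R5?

Total conductance ΣG = 1/30.0 + 1/2.26 + 1/1.41 + 1/6.38 + 1/8.36 = 1.461 (units of 1/kΩ).
Current divider: I(R5) = I_total · G_k/ΣG = 3.72 × (0.1196/1.461) = 3.72 × 0.08185 = 0.3045 mA.

I ≈ 0.304 mA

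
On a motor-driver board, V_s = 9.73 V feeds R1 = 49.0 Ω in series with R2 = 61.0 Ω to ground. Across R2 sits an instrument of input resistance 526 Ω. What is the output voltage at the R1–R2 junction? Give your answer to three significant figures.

V_out ≈ 5.13 V

First combine the lower leg with the load: R2 ‖ R_L = 54.66 Ω.
Voltage divider with the loaded lower leg: V_out = 9.73 × 54.66/(49.0 + 54.66) = 9.73 × 0.5273 = 5.131 V.
(Unloaded it would be 5.40 V; the load pulls it down.)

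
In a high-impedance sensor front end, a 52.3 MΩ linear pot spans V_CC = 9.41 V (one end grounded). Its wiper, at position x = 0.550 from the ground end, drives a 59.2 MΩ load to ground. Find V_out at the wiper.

The pot divides into 23.53 MΩ above the wiper and 28.77 MΩ below.
(x·R_p) ‖ R_L = 19.36 MΩ.
Loaded-divider output: V_out = 9.41 × 0.4513 = 4.247 V.

V_out ≈ 4.25 V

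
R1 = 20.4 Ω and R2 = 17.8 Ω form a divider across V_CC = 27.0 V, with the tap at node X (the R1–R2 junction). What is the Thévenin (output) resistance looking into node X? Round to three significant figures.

R_th ≈ 9.51 Ω

Looking into X with the source shorted: R_th = R1·R2/(R1+R2) = 20.40 × 17.8/38.20 = 9.506 Ω.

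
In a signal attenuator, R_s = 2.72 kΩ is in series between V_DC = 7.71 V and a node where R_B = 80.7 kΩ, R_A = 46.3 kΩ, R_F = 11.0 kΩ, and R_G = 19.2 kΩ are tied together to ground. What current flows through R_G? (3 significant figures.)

I ≈ 0.271 mA

Combine the parallel branches: R_p = (1/80.7 + 1/46.3 + 1/11.0 + 1/19.2)⁻¹ = 5.650 kΩ.
Node voltage V_A = V_DC · R_p/(R_s + R_p) = 7.71 × 0.6750 = 5.205 V.
I(R_G) = V_A / R_G = 5.205/19.2 = 0.2711 mA.
(Equivalently: I_total = 0.9211 mA, then current-divider fraction G_k/ΣG = 0.2943.)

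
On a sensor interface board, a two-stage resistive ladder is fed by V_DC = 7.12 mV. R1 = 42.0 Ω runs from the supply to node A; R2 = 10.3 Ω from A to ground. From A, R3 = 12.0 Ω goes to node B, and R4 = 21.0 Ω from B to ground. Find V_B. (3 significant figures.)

V_B ≈ 0.713 mV

Looking into the second stage from A: R3 + R4 = 33.00 Ω appears in parallel with R2.
Effective lower resistance at A: R2 ‖ 33.00 = 7.850 Ω.
V_A = 7.12 × 7.850/(42.0 + 7.850) = 1.121 mV.
V_B = V_A × 0.6364 = 0.7135 mV.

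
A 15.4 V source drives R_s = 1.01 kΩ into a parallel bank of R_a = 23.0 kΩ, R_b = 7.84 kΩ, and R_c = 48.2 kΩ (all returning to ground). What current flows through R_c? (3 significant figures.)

Equivalent of the parallel group: R_p = 5.214 kΩ.
Node voltage V_A = V_CC · R_p/(R_s + R_p) = 15.4 × 0.8377 = 12.90 V.
I(R_c) = V_A / R_c = 12.90/48.2 = 0.2677 mA.
(Equivalently: I_total = 2.474 mA, then current-divider fraction G_k/ΣG = 0.1082.)

I ≈ 0.268 mA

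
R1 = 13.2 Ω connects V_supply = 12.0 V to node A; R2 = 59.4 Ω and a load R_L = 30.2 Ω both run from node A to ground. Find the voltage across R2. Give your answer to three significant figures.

First combine the lower leg with the load: R2 ‖ R_L = 20.02 Ω.
Voltage divider with the loaded lower leg: V_out = 12.0 × 20.02/(13.2 + 20.02) = 12.0 × 0.6027 = 7.232 V.
(Unloaded it would be 9.82 V; the load pulls it down.)

V_out ≈ 7.23 V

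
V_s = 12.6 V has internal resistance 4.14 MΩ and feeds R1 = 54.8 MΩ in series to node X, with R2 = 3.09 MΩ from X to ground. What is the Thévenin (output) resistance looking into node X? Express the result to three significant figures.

R1' = 4.14 + 54.8 = 58.94 MΩ (source resistance + R1).
Zeroing V_s shorts the top of R1' to ground, so R_th = R1' ‖ R2 = 2.936 MΩ.

R_th ≈ 2.94 MΩ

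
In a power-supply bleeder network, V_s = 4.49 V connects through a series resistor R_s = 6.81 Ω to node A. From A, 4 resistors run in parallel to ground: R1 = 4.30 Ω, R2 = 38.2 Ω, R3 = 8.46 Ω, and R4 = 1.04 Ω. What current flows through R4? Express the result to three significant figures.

I ≈ 0.427 A

Parallel bank: R_p = 1/(1/4.30 + 1/38.2 + 1/8.46 + 1/1.04) = 0.7471 Ω.
V_A by voltage divider: V_A = 4.49 × 0.7471/(6.81 + 0.7471) = 0.4439 V.
I(R4) = V_A / R4 = 0.4439/1.04 = 0.4268 A.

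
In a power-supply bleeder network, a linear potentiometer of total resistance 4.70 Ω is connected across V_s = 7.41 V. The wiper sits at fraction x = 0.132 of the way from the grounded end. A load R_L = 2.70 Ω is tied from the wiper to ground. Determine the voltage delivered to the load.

Lower segment x·R_p = 0.6204 Ω; upper segment (1−x)·R_p = 4.080 Ω.
R_L loads the lower segment: effective lower R = 0.5045 Ω.
Loaded-divider output: V_out = 7.41 × 0.1101 = 0.8155 V.

V_out ≈ 0.815 V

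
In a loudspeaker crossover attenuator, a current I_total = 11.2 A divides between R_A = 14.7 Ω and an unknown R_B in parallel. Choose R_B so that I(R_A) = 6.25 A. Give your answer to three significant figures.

The fraction through R_A equals R_B/(R_A+R_B).
With f = 0.5580, R_B = R_A · f/(1−f) = 14.7 × 1.263 = 18.56 Ω.

R_B ≈ 18.6 Ω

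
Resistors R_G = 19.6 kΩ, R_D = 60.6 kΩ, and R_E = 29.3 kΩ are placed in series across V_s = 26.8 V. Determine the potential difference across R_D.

V ≈ 14.8 V

ΣR = 19.6 + 60.6 + 29.3 = 109.5 kΩ.
By the voltage-divider rule, V = 26.8 × 60.60/109.5 = 14.83 V.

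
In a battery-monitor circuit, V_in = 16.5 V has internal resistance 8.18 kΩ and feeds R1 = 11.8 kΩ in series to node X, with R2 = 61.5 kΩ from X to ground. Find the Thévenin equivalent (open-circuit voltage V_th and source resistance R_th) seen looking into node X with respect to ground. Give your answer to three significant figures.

V_th ≈ 12.5 V, R_th ≈ 15.1 kΩ

R1' = 8.18 + 11.8 = 19.98 kΩ (source resistance + R1).
With X open, the divider is unloaded: V_th = 16.5 × 61.5/81.48 = 12.45 V.
Looking into X with the source shorted: R_th = R1'·R2/(R1'+R2) = 19.98 × 61.5/81.48 = 15.08 kΩ.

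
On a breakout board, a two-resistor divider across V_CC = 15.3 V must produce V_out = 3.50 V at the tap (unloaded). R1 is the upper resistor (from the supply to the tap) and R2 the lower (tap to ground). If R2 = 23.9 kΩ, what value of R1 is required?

R1 ≈ 80.6 kΩ

The divider ratio is R2/(R1+R2) = 3.50/15.3 = 0.2288.
R1 = R2·(1/k − 1) = 23.9 × 3.371 = 80.58 kΩ.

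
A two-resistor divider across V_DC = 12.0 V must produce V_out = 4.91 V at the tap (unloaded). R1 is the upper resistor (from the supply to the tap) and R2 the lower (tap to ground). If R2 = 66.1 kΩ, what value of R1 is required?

V_out/V_DC = R2/(R1+R2) = 0.4092.
So R1 = R2 · (V_DC/V_out − 1) = 66.1 × (12.0/4.91 − 1) = 66.1 × 1.444 = 95.45 kΩ.

R1 ≈ 95.4 kΩ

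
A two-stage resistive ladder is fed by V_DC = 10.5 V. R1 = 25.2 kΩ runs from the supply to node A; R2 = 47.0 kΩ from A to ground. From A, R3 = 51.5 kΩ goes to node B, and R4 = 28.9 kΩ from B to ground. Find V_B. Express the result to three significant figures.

The second stage (R3 + R4 = 80.40 kΩ) loads node A in parallel with R2.
Effective lower resistance at A: R2 ‖ 80.40 = 29.66 kΩ.
V_A = 10.5 × 29.66/(25.2 + 29.66) = 5.677 V.
Then the unloaded second divider: V_B = V_A × R4/(R3+R4) = 5.677 × 0.3595 = 2.041 V.

V_B ≈ 2.04 V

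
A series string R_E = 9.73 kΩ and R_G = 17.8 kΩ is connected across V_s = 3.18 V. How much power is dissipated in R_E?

P ≈ 0.130 mW

The common current is I = 3.18/27.53 = 0.1155 mA.
P(R_E) = I²·R_E = (0.1155)² × 9.73 = 0.1298 mW.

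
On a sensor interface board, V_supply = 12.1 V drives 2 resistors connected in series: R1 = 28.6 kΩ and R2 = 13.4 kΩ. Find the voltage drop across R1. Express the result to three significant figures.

Series total: ΣR = 28.6 + 13.4 = 42.00 kΩ.
Voltage divider: V = V_supply · (28.60 / 42.00) = 12.1 × 0.6810 = 8.240 V.

V ≈ 8.24 V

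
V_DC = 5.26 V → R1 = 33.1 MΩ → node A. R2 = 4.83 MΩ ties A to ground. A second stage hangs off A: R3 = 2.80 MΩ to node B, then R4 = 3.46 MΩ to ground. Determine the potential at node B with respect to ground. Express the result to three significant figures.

V_B ≈ 0.221 V

The second stage (R3 + R4 = 6.260 MΩ) loads node A in parallel with R2.
Effective lower resistance at A: R2 ‖ 6.260 = 2.726 MΩ.
First divider: V_A = V_DC · 2.726/(33.1 + 2.726) = 0.4003 V.
V_B = V_A × 0.5527 = 0.2212 V.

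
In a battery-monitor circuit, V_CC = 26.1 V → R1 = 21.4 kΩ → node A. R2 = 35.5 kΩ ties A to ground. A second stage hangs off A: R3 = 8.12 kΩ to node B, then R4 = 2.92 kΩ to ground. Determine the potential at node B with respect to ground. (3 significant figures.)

Node A sees R2 in parallel with the series input of stage 2, R3 + R4 = 11.04 kΩ.
R2 ‖ (R3+R4) = 8.421 kΩ.
V_A = 26.1 × 8.421/(21.4 + 8.421) = 7.370 V.
Stage 2 is unloaded, so V_B = V_A · R4/(R3+R4) = 7.370 × 2.92/11.04 = 1.949 V.

V_B ≈ 1.95 V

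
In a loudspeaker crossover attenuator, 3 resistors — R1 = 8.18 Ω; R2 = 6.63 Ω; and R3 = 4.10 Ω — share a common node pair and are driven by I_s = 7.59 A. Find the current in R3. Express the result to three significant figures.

ΣG = 1/8.18 + 1/6.63 + 1/4.10 = 0.5170.
R3 takes the fraction G_k/ΣG = 0.2439/0.5170 = 0.4718, so I = 7.59 × 0.4718 = 3.581 A.

I ≈ 3.58 A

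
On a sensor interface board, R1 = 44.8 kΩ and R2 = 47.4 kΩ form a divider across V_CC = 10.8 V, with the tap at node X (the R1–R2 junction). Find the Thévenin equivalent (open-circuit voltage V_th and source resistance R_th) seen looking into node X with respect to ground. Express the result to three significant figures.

Open-circuit (no load on X): V_th = V_CC · R2/(R1 + R2) = 10.8 × 47.4/(44.80 + 47.4) = 5.552 V.
Looking into X with the source shorted: R_th = R1·R2/(R1+R2) = 44.80 × 47.4/92.20 = 23.03 kΩ.

V_th ≈ 5.55 V, R_th ≈ 23.0 kΩ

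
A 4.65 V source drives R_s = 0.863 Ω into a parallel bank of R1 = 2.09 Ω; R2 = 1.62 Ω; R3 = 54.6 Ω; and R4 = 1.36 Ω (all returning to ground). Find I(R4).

I ≈ 1.32 A

Combine the parallel branches: R_p = (1/2.09 + 1/1.62 + 1/54.6 + 1/1.36)⁻¹ = 0.5407 Ω.
V_A by voltage divider: V_A = 4.65 × 0.5407/(0.863 + 0.5407) = 1.791 V.
I(R4) = V_A / R4 = 1.791/1.36 = 1.317 A.
(Equivalently: I_total = 3.313 A, then current-divider fraction G_k/ΣG = 0.3976.)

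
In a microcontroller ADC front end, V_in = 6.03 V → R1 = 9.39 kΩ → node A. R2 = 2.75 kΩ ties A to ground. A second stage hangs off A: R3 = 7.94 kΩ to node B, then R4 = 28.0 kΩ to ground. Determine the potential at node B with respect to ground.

Node A sees R2 in parallel with the series input of stage 2, R3 + R4 = 35.94 kΩ.
Effective lower resistance at A: R2 ‖ 35.94 = 2.555 kΩ.
V_A = 6.03 × 2.555/(9.39 + 2.555) = 1.290 V.
V_B = V_A × 0.7791 = 1.005 V.

V_B ≈ 1.00 V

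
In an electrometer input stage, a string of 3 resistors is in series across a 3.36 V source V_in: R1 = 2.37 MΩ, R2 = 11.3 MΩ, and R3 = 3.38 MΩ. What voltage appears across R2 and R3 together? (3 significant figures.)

V ≈ 2.89 V

Series total: ΣR = 2.37 + 11.3 + 3.38 = 17.05 MΩ.
R_{R2..R3} = 11.3 + 3.38 = 14.68 MΩ.
Voltage divider: V = V_in · (14.68 / 17.05) = 3.36 × 0.8610 = 2.893 V.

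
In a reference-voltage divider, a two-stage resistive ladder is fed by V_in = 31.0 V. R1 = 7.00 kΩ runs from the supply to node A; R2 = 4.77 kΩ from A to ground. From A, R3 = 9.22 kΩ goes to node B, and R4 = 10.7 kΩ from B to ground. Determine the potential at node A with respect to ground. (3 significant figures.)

Node A sees R2 in parallel with the series input of stage 2, R3 + R4 = 19.92 kΩ.
R2 ‖ (R3+R4) = 3.848 kΩ.
So V_A = 31.0 × 0.3547 = 11.00 V.

V_A ≈ 11.0 V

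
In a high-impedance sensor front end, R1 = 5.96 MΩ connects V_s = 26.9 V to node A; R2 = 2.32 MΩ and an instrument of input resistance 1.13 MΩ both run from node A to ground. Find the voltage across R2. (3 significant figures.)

The load sits in parallel with R2, giving an effective lower resistance R2' = R2·R_L/(R2+R_L) = 0.7599 MΩ.
Voltage divider with the loaded lower leg: V_out = 26.9 × 0.7599/(5.96 + 0.7599) = 26.9 × 0.1131 = 3.042 V.
(Unloaded it would be 7.54 V; the load pulls it down.)

V_out ≈ 3.04 V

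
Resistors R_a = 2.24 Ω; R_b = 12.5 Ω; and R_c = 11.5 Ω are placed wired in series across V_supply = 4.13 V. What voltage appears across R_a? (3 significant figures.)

Total series resistance ΣR = 2.24 + 12.5 + 11.5 = 26.24 Ω.
Voltage divider: V = V_supply · (2.240 / 26.24) = 4.13 × 0.08537 = 0.3526 V.

V ≈ 0.353 V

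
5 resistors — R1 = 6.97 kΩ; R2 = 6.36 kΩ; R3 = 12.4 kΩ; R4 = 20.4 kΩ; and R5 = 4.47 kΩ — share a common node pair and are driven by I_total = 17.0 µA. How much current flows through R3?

Conductances: ΣG = 1/6.97 + 1/6.36 + 1/12.4 + 1/20.4 + 1/4.47 = 0.6541 (1/kΩ).
Current divider: I(R3) = I_total · G_k/ΣG = 17.0 × (0.08065/0.6541) = 17.0 × 0.1233 = 2.096 µA.

I ≈ 2.10 µA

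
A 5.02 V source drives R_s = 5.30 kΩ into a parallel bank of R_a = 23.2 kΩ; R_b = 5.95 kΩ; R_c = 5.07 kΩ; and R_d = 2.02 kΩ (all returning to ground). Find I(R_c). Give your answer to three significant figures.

Parallel bank: R_p = 1/(1/23.2 + 1/5.95 + 1/5.07 + 1/2.02) = 1.107 kΩ.
Node voltage V_A = V_CC · R_p/(R_s + R_p) = 5.02 × 0.1728 = 0.8673 V.
I(R_c) = V_A / R_c = 0.8673/5.07 = 0.1711 mA.

I ≈ 0.171 mA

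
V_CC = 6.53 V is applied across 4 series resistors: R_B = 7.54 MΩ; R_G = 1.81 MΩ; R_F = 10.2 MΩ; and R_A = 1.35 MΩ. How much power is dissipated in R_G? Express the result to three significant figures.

The common current is I = 6.53/20.90 = 0.3124 µA.
V(R_G) = I·R = 0.5655 V; P = V·I = 0.5655 × 0.3124 = 0.1767 µW.

P ≈ 0.177 µW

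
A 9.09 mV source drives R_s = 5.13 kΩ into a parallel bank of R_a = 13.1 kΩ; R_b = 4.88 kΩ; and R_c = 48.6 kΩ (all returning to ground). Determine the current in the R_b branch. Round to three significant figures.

I ≈ 0.731 µA

Equivalent of the parallel group: R_p = 3.313 kΩ.
V_A by voltage divider: V_A = 9.09 × 3.313/(5.13 + 3.313) = 3.567 mV.
I(R_b) = V_A / R_b = 3.567/4.88 = 0.7309 µA.
(Equivalently: I_total = 1.077 µA, then current-divider fraction G_k/ΣG = 0.6789.)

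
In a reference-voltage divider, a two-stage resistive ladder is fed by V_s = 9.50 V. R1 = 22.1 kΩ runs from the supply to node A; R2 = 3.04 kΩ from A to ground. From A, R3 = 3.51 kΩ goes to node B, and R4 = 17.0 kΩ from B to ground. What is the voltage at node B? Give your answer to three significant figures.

The second stage (R3 + R4 = 20.51 kΩ) loads node A in parallel with R2.
Effective lower resistance at A: R2 ‖ 20.51 = 2.648 kΩ.
So V_A = 9.50 × 0.1070 = 1.016 V.
Then the unloaded second divider: V_B = V_A × R4/(R3+R4) = 1.016 × 0.8289 = 0.8424 V.

V_B ≈ 0.842 V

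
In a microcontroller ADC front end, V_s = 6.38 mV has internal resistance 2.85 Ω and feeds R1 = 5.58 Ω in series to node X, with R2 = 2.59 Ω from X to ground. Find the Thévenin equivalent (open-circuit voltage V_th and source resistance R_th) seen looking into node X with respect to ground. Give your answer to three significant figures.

R1' = 2.85 + 5.58 = 8.430 Ω (source resistance + R1).
Open-circuit (no load on X): V_th = V_s · R2/(R1' + R2) = 6.38 × 2.59/(8.430 + 2.59) = 1.499 mV.
Looking into X with the source shorted: R_th = R1'·R2/(R1'+R2) = 8.430 × 2.59/11.02 = 1.981 Ω.

V_th ≈ 1.50 mV, R_th ≈ 1.98 Ω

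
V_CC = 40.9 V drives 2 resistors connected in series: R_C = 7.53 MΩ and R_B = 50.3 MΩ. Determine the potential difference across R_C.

Total series resistance ΣR = 7.53 + 50.3 = 57.83 MΩ.
V = V_CC · R/ΣR = 40.9 × 0.1302 = 5.326 V.

V ≈ 5.33 V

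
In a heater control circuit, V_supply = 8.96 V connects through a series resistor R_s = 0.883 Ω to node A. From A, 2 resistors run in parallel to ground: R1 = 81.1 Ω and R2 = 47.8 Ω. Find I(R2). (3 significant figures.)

Parallel bank: R_p = 1/(1/81.1 + 1/47.8) = 30.07 Ω.
V_A by voltage divider: V_A = 8.96 × 30.07/(0.883 + 30.07) = 8.704 V.
Branch current I = V_A/R2 = 8.704/47.8 = 0.1821 A.

I ≈ 0.182 A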